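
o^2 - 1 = (o - 1)*(o + 1)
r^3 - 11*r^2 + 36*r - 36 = (r - 6)*(r - 3)*(r - 2)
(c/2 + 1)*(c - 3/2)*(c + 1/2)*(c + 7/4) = c^4/2 + 11*c^3/8 - c^2/2 - 101*c/32 - 21/16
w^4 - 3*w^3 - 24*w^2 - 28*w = w*(w - 7)*(w + 2)^2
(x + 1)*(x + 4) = x^2 + 5*x + 4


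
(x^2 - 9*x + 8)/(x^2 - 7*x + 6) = (x - 8)/(x - 6)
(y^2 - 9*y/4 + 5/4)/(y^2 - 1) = (y - 5/4)/(y + 1)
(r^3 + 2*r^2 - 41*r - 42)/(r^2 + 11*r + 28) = (r^2 - 5*r - 6)/(r + 4)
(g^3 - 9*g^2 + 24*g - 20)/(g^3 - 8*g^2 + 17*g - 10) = (g - 2)/(g - 1)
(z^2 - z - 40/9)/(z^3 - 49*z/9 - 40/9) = 1/(z + 1)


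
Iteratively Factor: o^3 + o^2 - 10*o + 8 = (o - 2)*(o^2 + 3*o - 4) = (o - 2)*(o - 1)*(o + 4)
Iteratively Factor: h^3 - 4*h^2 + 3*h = (h - 1)*(h^2 - 3*h) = (h - 3)*(h - 1)*(h)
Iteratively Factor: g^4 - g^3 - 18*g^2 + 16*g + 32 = (g + 1)*(g^3 - 2*g^2 - 16*g + 32) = (g - 4)*(g + 1)*(g^2 + 2*g - 8) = (g - 4)*(g + 1)*(g + 4)*(g - 2)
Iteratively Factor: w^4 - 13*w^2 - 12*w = (w)*(w^3 - 13*w - 12) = w*(w - 4)*(w^2 + 4*w + 3) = w*(w - 4)*(w + 1)*(w + 3)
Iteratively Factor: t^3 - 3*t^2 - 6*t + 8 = (t + 2)*(t^2 - 5*t + 4) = (t - 1)*(t + 2)*(t - 4)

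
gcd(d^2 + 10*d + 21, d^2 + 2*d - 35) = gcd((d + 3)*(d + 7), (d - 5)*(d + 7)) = d + 7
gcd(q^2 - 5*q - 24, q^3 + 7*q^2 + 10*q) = 1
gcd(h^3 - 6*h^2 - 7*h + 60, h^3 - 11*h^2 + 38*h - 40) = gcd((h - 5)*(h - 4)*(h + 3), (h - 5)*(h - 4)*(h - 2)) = h^2 - 9*h + 20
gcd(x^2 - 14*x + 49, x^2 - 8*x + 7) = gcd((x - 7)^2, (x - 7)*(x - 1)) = x - 7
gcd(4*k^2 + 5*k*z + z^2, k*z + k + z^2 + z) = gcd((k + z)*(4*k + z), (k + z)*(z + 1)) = k + z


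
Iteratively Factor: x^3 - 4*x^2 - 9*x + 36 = (x + 3)*(x^2 - 7*x + 12) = (x - 4)*(x + 3)*(x - 3)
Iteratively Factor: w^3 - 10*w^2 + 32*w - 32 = (w - 4)*(w^2 - 6*w + 8) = (w - 4)*(w - 2)*(w - 4)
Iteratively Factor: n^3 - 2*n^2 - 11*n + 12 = (n - 1)*(n^2 - n - 12) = (n - 4)*(n - 1)*(n + 3)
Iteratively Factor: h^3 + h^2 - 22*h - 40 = (h + 4)*(h^2 - 3*h - 10) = (h + 2)*(h + 4)*(h - 5)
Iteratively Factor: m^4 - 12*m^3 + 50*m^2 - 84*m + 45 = (m - 3)*(m^3 - 9*m^2 + 23*m - 15) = (m - 3)*(m - 1)*(m^2 - 8*m + 15) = (m - 5)*(m - 3)*(m - 1)*(m - 3)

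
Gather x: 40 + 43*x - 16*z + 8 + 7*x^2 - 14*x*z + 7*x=7*x^2 + x*(50 - 14*z) - 16*z + 48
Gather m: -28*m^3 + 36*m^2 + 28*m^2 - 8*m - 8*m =-28*m^3 + 64*m^2 - 16*m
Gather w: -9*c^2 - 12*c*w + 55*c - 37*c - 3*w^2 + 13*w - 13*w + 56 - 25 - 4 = -9*c^2 - 12*c*w + 18*c - 3*w^2 + 27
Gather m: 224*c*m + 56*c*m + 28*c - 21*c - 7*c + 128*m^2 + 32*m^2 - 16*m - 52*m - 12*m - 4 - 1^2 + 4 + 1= 160*m^2 + m*(280*c - 80)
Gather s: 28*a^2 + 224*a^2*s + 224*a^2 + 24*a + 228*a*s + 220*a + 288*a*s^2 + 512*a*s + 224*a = 252*a^2 + 288*a*s^2 + 468*a + s*(224*a^2 + 740*a)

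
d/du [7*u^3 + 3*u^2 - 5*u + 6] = 21*u^2 + 6*u - 5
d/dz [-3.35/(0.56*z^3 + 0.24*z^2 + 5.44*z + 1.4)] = (5.628*z^2 + 1.608*z + 18.224)/(0.56*z^3 + 0.24*z^2 + 5.44*z + 1.4)^2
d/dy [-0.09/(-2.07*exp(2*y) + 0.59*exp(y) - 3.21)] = (0.0531 - 0.3726*exp(y))*exp(y)/(2.07*exp(2*y) - 0.59*exp(y) + 3.21)^2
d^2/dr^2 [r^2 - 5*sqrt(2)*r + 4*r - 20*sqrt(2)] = 2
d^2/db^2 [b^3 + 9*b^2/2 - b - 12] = 6*b + 9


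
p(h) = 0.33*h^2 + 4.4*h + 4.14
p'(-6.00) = 0.44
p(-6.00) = -10.38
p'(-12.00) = -3.52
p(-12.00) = -1.14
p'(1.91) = 5.66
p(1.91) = 13.75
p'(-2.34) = 2.86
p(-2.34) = -4.35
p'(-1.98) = 3.09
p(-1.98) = -3.28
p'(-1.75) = 3.24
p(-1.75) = -2.55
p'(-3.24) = 2.26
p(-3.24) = -6.65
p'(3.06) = 6.42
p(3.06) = 20.69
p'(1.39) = 5.32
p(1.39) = 10.89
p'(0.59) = 4.79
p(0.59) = 6.85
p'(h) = 0.66*h + 4.4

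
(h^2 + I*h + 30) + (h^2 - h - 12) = 2*h^2 - h + I*h + 18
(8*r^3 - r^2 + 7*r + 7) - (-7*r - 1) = 8*r^3 - r^2 + 14*r + 8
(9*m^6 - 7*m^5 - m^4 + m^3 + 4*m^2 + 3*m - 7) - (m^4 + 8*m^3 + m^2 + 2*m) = 9*m^6 - 7*m^5 - 2*m^4 - 7*m^3 + 3*m^2 + m - 7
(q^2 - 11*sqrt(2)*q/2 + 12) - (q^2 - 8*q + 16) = -11*sqrt(2)*q/2 + 8*q - 4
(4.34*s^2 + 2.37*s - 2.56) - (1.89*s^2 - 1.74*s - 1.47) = 2.45*s^2 + 4.11*s - 1.09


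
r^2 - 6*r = r*(r - 6)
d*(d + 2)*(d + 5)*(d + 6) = d^4 + 13*d^3 + 52*d^2 + 60*d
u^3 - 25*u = u*(u - 5)*(u + 5)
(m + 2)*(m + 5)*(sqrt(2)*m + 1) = sqrt(2)*m^3 + m^2 + 7*sqrt(2)*m^2 + 7*m + 10*sqrt(2)*m + 10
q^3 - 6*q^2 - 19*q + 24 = (q - 8)*(q - 1)*(q + 3)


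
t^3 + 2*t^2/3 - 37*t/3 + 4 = (t - 3)*(t - 1/3)*(t + 4)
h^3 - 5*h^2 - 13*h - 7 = (h - 7)*(h + 1)^2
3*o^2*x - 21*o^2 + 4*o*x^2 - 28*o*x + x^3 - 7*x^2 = (o + x)*(3*o + x)*(x - 7)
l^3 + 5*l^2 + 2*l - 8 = (l - 1)*(l + 2)*(l + 4)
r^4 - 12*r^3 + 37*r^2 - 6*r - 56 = (r - 7)*(r - 4)*(r - 2)*(r + 1)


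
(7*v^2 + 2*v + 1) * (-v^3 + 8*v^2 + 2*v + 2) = -7*v^5 + 54*v^4 + 29*v^3 + 26*v^2 + 6*v + 2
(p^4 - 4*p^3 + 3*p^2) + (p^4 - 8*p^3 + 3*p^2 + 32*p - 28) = 2*p^4 - 12*p^3 + 6*p^2 + 32*p - 28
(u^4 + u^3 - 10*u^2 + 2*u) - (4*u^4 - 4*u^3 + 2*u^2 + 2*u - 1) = -3*u^4 + 5*u^3 - 12*u^2 + 1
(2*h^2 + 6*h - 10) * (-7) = -14*h^2 - 42*h + 70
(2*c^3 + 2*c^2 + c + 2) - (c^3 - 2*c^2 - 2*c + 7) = c^3 + 4*c^2 + 3*c - 5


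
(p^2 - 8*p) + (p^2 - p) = 2*p^2 - 9*p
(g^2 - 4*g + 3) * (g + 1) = g^3 - 3*g^2 - g + 3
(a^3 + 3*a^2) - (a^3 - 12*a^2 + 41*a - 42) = 15*a^2 - 41*a + 42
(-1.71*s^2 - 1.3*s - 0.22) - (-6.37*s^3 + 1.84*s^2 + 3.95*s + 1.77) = 6.37*s^3 - 3.55*s^2 - 5.25*s - 1.99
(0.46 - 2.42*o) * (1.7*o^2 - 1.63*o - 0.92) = -4.114*o^3 + 4.7266*o^2 + 1.4766*o - 0.4232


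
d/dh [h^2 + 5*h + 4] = 2*h + 5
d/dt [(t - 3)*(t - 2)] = 2*t - 5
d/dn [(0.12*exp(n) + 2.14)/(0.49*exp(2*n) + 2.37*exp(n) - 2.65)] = (-(0.12*exp(n) + 2.14)*(0.98*exp(n) + 2.37) + 0.0588*exp(2*n) + 0.2844*exp(n) - 0.318)*exp(n)/(0.49*exp(2*n) + 2.37*exp(n) - 2.65)^2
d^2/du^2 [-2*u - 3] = 0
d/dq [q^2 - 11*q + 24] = 2*q - 11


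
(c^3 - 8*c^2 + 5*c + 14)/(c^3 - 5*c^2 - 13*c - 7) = (c - 2)/(c + 1)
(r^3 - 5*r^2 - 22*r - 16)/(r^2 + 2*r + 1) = (r^2 - 6*r - 16)/(r + 1)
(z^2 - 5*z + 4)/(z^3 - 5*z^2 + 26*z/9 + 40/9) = 9*(z - 1)/(9*z^2 - 9*z - 10)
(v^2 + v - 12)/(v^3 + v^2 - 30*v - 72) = (v - 3)/(v^2 - 3*v - 18)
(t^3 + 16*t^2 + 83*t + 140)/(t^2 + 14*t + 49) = (t^2 + 9*t + 20)/(t + 7)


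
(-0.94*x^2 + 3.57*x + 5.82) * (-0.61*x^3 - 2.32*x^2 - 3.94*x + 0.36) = 0.5734*x^5 + 0.00309999999999988*x^4 - 8.129*x^3 - 27.9066*x^2 - 21.6456*x + 2.0952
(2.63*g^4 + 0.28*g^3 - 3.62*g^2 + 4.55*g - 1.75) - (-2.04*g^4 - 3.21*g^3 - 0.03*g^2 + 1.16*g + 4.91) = 4.67*g^4 + 3.49*g^3 - 3.59*g^2 + 3.39*g - 6.66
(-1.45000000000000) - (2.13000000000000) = -3.58000000000000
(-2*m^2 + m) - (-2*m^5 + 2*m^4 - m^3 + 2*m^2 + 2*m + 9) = 2*m^5 - 2*m^4 + m^3 - 4*m^2 - m - 9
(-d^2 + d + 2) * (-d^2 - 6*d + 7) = d^4 + 5*d^3 - 15*d^2 - 5*d + 14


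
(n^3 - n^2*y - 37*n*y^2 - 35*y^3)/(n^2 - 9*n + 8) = (n^3 - n^2*y - 37*n*y^2 - 35*y^3)/(n^2 - 9*n + 8)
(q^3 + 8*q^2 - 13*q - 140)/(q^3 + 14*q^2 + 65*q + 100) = (q^2 + 3*q - 28)/(q^2 + 9*q + 20)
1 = 1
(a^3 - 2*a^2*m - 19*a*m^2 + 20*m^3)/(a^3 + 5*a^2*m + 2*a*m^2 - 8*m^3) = (a - 5*m)/(a + 2*m)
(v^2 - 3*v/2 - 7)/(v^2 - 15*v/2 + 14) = (v + 2)/(v - 4)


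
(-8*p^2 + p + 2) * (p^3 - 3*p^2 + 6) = -8*p^5 + 25*p^4 - p^3 - 54*p^2 + 6*p + 12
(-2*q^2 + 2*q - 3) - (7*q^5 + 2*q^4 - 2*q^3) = -7*q^5 - 2*q^4 + 2*q^3 - 2*q^2 + 2*q - 3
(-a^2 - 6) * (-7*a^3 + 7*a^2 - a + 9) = 7*a^5 - 7*a^4 + 43*a^3 - 51*a^2 + 6*a - 54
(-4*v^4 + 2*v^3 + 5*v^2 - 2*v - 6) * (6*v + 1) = -24*v^5 + 8*v^4 + 32*v^3 - 7*v^2 - 38*v - 6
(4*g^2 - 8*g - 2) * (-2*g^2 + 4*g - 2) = -8*g^4 + 32*g^3 - 36*g^2 + 8*g + 4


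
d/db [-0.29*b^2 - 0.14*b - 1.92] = -0.58*b - 0.14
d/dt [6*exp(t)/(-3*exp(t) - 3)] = -1/(2*cosh(t/2)^2)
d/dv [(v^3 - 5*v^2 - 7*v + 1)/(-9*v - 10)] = (-18*v^3 + 15*v^2 + 100*v + 79)/(81*v^2 + 180*v + 100)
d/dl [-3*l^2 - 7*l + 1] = -6*l - 7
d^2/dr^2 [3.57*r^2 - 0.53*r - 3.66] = 7.14000000000000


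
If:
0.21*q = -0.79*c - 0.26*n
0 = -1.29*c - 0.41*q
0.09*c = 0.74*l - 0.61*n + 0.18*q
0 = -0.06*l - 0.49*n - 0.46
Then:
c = 2.14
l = 1.02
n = -1.06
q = -6.73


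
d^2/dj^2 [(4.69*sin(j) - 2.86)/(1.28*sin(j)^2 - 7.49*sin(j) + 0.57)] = (-7.684096*sin(j)^5 - 26.220672*sin(j)^4 - 46.35904*sin(j)^3 + 103.961701*sin(j)^2 + 154.671825*sin(j) - 276.673226)/(2.097152*sin(j)^6 - 36.814848*sin(j)^5 + 218.226048*sin(j)^4 - 452.977973*sin(j)^3 + 97.178787*sin(j)^2 - 7.300503*sin(j) + 0.185193)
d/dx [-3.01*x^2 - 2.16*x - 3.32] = -6.02*x - 2.16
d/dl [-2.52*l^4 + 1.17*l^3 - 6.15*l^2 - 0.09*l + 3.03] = -10.08*l^3 + 3.51*l^2 - 12.3*l - 0.09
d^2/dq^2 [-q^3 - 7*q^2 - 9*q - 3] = -6*q - 14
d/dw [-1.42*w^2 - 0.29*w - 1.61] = -2.84*w - 0.29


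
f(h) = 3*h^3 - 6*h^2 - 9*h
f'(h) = 9*h^2 - 12*h - 9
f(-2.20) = -41.18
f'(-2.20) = 60.96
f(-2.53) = -64.22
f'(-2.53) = 78.97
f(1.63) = -17.62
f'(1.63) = -4.65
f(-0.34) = 2.25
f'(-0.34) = -3.88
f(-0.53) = 2.64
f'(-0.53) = -0.11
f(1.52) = -17.01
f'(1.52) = -6.45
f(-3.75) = -208.83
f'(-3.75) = 162.56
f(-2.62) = -71.56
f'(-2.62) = 84.22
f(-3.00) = -108.00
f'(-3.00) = 108.00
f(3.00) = 0.00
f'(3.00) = 36.00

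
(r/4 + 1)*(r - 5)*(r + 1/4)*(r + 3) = r^4/4 + 9*r^3/16 - 45*r^2/8 - 263*r/16 - 15/4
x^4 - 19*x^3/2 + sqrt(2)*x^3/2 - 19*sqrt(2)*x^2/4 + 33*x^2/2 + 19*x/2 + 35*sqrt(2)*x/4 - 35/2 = (x - 7)*(x - 5/2)*(x - sqrt(2)/2)*(x + sqrt(2))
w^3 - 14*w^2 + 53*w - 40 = (w - 8)*(w - 5)*(w - 1)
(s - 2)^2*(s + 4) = s^3 - 12*s + 16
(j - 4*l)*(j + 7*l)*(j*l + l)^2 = j^4*l^2 + 3*j^3*l^3 + 2*j^3*l^2 - 28*j^2*l^4 + 6*j^2*l^3 + j^2*l^2 - 56*j*l^4 + 3*j*l^3 - 28*l^4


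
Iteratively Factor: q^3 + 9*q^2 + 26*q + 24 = (q + 3)*(q^2 + 6*q + 8) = (q + 2)*(q + 3)*(q + 4)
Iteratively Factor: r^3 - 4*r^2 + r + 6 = (r - 3)*(r^2 - r - 2) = (r - 3)*(r + 1)*(r - 2)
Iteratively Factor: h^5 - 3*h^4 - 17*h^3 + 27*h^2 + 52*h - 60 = (h + 3)*(h^4 - 6*h^3 + h^2 + 24*h - 20) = (h - 2)*(h + 3)*(h^3 - 4*h^2 - 7*h + 10) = (h - 2)*(h + 2)*(h + 3)*(h^2 - 6*h + 5) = (h - 5)*(h - 2)*(h + 2)*(h + 3)*(h - 1)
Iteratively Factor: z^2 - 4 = (z - 2)*(z + 2)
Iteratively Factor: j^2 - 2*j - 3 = (j - 3)*(j + 1)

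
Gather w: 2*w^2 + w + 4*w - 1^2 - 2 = 2*w^2 + 5*w - 3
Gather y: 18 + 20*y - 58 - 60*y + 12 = -40*y - 28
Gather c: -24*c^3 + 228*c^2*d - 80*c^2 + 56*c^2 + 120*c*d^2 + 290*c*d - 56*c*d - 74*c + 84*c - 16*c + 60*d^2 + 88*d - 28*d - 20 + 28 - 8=-24*c^3 + c^2*(228*d - 24) + c*(120*d^2 + 234*d - 6) + 60*d^2 + 60*d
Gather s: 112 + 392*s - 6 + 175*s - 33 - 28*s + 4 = 539*s + 77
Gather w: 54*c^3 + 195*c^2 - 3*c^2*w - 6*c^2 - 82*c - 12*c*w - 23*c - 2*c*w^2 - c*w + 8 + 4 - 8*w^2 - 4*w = 54*c^3 + 189*c^2 - 105*c + w^2*(-2*c - 8) + w*(-3*c^2 - 13*c - 4) + 12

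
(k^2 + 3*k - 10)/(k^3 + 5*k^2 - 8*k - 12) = (k + 5)/(k^2 + 7*k + 6)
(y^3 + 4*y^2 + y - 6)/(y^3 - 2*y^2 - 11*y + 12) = (y + 2)/(y - 4)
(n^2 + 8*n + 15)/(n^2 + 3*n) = (n + 5)/n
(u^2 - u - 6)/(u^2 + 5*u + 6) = (u - 3)/(u + 3)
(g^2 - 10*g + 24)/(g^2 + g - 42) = (g - 4)/(g + 7)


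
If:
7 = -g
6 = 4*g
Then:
No Solution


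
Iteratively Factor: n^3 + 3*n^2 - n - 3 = (n + 3)*(n^2 - 1) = (n - 1)*(n + 3)*(n + 1)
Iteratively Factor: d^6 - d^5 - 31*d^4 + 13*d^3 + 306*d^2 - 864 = (d - 4)*(d^5 + 3*d^4 - 19*d^3 - 63*d^2 + 54*d + 216) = (d - 4)*(d + 3)*(d^4 - 19*d^2 - 6*d + 72) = (d - 4)*(d + 3)^2*(d^3 - 3*d^2 - 10*d + 24) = (d - 4)*(d - 2)*(d + 3)^2*(d^2 - d - 12) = (d - 4)*(d - 2)*(d + 3)^3*(d - 4)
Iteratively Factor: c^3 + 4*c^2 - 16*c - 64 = (c + 4)*(c^2 - 16) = (c - 4)*(c + 4)*(c + 4)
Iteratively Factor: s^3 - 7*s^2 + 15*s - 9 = (s - 1)*(s^2 - 6*s + 9) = (s - 3)*(s - 1)*(s - 3)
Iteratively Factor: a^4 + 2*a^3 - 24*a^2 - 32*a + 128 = (a - 4)*(a^3 + 6*a^2 - 32) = (a - 4)*(a + 4)*(a^2 + 2*a - 8) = (a - 4)*(a - 2)*(a + 4)*(a + 4)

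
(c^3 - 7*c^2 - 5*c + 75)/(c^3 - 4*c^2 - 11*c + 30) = (c - 5)/(c - 2)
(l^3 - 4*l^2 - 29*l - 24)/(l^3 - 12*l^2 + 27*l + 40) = (l + 3)/(l - 5)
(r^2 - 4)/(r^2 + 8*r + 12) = (r - 2)/(r + 6)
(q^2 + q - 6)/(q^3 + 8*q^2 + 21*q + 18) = (q - 2)/(q^2 + 5*q + 6)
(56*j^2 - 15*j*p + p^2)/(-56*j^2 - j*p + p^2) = (-7*j + p)/(7*j + p)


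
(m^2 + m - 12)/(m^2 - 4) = (m^2 + m - 12)/(m^2 - 4)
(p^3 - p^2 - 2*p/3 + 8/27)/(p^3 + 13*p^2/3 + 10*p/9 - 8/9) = (p - 4/3)/(p + 4)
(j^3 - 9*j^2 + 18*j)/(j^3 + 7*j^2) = (j^2 - 9*j + 18)/(j*(j + 7))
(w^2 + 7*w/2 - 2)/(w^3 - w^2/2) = (w + 4)/w^2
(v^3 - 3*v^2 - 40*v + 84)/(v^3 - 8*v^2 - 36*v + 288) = (v^2 - 9*v + 14)/(v^2 - 14*v + 48)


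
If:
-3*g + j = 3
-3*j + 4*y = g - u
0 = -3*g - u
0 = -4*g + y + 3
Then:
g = 7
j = 24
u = -21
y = 25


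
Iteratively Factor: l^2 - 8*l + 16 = (l - 4)*(l - 4)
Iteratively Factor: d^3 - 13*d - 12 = (d + 3)*(d^2 - 3*d - 4) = (d + 1)*(d + 3)*(d - 4)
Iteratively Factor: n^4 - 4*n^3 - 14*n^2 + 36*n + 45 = (n - 3)*(n^3 - n^2 - 17*n - 15) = (n - 3)*(n + 1)*(n^2 - 2*n - 15) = (n - 5)*(n - 3)*(n + 1)*(n + 3)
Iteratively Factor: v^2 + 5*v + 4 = (v + 4)*(v + 1)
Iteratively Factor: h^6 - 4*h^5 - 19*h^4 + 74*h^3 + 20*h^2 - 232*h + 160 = (h - 5)*(h^5 + h^4 - 14*h^3 + 4*h^2 + 40*h - 32) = (h - 5)*(h + 2)*(h^4 - h^3 - 12*h^2 + 28*h - 16) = (h - 5)*(h - 2)*(h + 2)*(h^3 + h^2 - 10*h + 8) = (h - 5)*(h - 2)*(h + 2)*(h + 4)*(h^2 - 3*h + 2) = (h - 5)*(h - 2)^2*(h + 2)*(h + 4)*(h - 1)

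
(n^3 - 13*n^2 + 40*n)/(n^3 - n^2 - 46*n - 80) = n*(n - 5)/(n^2 + 7*n + 10)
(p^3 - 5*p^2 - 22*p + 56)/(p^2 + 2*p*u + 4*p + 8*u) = (p^2 - 9*p + 14)/(p + 2*u)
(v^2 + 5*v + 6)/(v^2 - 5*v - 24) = (v + 2)/(v - 8)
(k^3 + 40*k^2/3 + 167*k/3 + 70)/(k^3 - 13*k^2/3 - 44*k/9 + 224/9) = 3*(k^2 + 11*k + 30)/(3*k^2 - 20*k + 32)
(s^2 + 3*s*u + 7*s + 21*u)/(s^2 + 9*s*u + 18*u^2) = (s + 7)/(s + 6*u)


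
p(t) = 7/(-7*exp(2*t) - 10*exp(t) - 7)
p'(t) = 7*(14*exp(2*t) + 10*exp(t))/(-7*exp(2*t) - 10*exp(t) - 7)^2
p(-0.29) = -0.38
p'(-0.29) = 0.32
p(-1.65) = -0.76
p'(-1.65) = 0.20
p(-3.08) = -0.94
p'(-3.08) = 0.06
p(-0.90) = -0.57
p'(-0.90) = 0.30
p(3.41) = -0.00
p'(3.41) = 0.00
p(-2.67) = -0.91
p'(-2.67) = 0.09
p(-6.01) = -1.00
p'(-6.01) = 0.00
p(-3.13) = -0.94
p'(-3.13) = 0.06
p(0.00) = -0.29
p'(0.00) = 0.29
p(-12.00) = -1.00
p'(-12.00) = 0.00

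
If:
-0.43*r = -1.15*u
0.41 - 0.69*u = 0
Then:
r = 1.59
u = 0.59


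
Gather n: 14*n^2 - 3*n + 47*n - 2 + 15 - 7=14*n^2 + 44*n + 6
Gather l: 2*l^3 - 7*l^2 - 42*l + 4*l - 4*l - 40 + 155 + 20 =2*l^3 - 7*l^2 - 42*l + 135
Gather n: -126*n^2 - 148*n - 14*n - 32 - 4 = -126*n^2 - 162*n - 36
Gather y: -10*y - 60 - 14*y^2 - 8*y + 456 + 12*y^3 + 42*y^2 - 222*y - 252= 12*y^3 + 28*y^2 - 240*y + 144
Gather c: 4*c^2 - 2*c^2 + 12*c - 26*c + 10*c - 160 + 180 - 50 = 2*c^2 - 4*c - 30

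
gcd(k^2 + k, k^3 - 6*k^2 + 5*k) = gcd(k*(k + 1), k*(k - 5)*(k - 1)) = k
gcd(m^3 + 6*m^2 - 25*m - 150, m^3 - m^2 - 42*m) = m + 6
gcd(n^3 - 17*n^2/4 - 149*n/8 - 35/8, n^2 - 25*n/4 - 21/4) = n - 7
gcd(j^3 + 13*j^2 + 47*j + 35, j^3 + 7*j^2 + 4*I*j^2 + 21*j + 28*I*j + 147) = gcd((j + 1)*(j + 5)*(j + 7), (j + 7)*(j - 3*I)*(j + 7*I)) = j + 7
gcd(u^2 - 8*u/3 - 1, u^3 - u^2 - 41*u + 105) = u - 3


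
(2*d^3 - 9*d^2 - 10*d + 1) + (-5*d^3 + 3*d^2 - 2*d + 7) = -3*d^3 - 6*d^2 - 12*d + 8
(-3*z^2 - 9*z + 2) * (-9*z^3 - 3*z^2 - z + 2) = 27*z^5 + 90*z^4 + 12*z^3 - 3*z^2 - 20*z + 4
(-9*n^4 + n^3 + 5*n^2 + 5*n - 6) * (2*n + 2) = -18*n^5 - 16*n^4 + 12*n^3 + 20*n^2 - 2*n - 12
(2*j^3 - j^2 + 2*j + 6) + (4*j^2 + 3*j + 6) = 2*j^3 + 3*j^2 + 5*j + 12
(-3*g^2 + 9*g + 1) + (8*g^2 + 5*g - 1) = 5*g^2 + 14*g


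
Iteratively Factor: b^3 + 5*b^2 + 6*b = (b + 2)*(b^2 + 3*b) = (b + 2)*(b + 3)*(b)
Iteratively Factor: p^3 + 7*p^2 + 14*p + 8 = (p + 4)*(p^2 + 3*p + 2) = (p + 2)*(p + 4)*(p + 1)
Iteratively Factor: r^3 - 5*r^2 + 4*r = (r)*(r^2 - 5*r + 4) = r*(r - 1)*(r - 4)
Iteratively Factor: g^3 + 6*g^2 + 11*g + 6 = (g + 2)*(g^2 + 4*g + 3) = (g + 2)*(g + 3)*(g + 1)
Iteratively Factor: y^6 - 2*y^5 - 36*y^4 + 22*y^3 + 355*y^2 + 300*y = (y + 3)*(y^5 - 5*y^4 - 21*y^3 + 85*y^2 + 100*y) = (y + 1)*(y + 3)*(y^4 - 6*y^3 - 15*y^2 + 100*y) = y*(y + 1)*(y + 3)*(y^3 - 6*y^2 - 15*y + 100) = y*(y + 1)*(y + 3)*(y + 4)*(y^2 - 10*y + 25) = y*(y - 5)*(y + 1)*(y + 3)*(y + 4)*(y - 5)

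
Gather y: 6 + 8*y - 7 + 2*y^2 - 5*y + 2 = 2*y^2 + 3*y + 1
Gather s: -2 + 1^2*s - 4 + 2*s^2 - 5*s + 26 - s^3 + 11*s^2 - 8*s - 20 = -s^3 + 13*s^2 - 12*s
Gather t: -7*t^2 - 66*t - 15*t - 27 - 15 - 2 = -7*t^2 - 81*t - 44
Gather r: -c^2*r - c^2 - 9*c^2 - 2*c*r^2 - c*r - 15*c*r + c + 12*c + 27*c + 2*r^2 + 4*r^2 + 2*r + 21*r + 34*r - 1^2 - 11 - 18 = -10*c^2 + 40*c + r^2*(6 - 2*c) + r*(-c^2 - 16*c + 57) - 30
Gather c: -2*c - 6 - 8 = -2*c - 14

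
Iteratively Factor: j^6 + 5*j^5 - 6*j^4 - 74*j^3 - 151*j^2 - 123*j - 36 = (j + 1)*(j^5 + 4*j^4 - 10*j^3 - 64*j^2 - 87*j - 36) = (j - 4)*(j + 1)*(j^4 + 8*j^3 + 22*j^2 + 24*j + 9) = (j - 4)*(j + 1)^2*(j^3 + 7*j^2 + 15*j + 9) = (j - 4)*(j + 1)^2*(j + 3)*(j^2 + 4*j + 3) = (j - 4)*(j + 1)^3*(j + 3)*(j + 3)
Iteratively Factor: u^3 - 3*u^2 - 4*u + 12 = (u + 2)*(u^2 - 5*u + 6) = (u - 2)*(u + 2)*(u - 3)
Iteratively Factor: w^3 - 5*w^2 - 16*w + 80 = (w - 5)*(w^2 - 16) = (w - 5)*(w + 4)*(w - 4)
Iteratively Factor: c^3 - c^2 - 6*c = (c + 2)*(c^2 - 3*c) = c*(c + 2)*(c - 3)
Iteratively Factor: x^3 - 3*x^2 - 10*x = (x)*(x^2 - 3*x - 10) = x*(x + 2)*(x - 5)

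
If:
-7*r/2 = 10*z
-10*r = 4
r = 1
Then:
No Solution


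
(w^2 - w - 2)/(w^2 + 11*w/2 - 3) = 2*(w^2 - w - 2)/(2*w^2 + 11*w - 6)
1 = 1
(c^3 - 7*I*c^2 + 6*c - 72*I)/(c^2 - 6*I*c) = c - I + 12/c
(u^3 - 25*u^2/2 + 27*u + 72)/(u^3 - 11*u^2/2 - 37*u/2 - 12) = (u - 6)/(u + 1)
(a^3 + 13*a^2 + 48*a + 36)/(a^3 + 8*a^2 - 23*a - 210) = (a^2 + 7*a + 6)/(a^2 + 2*a - 35)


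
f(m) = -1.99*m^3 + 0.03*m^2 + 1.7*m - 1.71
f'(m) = -5.97*m^2 + 0.06*m + 1.7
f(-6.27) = 479.33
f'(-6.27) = -233.37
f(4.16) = -137.38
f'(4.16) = -101.36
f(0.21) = -1.37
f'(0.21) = 1.45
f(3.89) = -111.78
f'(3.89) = -88.41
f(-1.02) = -1.30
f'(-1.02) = -4.57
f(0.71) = -1.20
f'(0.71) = -1.27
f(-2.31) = 19.05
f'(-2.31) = -30.30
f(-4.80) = 210.90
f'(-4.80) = -136.14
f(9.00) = -1434.69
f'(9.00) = -481.33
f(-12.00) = 3420.93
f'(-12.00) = -858.70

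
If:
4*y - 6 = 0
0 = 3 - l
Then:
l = 3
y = 3/2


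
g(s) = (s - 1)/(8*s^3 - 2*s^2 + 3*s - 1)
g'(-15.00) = 0.00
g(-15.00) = 0.00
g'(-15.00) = 0.00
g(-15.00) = 0.00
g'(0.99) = 0.13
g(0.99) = -0.00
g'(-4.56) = 0.00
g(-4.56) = 0.01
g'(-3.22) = 0.01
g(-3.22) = 0.01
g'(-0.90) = 0.31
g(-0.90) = 0.17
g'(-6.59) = 0.00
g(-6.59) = 0.00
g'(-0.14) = 1.42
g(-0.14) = 0.77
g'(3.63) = -0.00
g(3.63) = 0.01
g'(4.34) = -0.00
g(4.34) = 0.01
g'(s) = (s - 1)*(-24*s^2 + 4*s - 3)/(8*s^3 - 2*s^2 + 3*s - 1)^2 + 1/(8*s^3 - 2*s^2 + 3*s - 1)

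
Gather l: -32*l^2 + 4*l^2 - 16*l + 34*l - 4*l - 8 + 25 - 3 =-28*l^2 + 14*l + 14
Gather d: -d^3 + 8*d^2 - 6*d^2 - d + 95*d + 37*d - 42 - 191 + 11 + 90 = -d^3 + 2*d^2 + 131*d - 132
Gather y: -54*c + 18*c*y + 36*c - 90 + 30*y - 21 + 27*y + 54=-18*c + y*(18*c + 57) - 57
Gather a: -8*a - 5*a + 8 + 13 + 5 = 26 - 13*a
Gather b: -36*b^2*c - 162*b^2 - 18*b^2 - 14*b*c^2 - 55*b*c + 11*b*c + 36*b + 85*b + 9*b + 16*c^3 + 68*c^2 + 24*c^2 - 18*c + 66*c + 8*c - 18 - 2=b^2*(-36*c - 180) + b*(-14*c^2 - 44*c + 130) + 16*c^3 + 92*c^2 + 56*c - 20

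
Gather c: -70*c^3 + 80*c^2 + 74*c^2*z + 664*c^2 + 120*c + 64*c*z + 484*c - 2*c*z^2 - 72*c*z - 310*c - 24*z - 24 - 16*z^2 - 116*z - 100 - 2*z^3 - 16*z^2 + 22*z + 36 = -70*c^3 + c^2*(74*z + 744) + c*(-2*z^2 - 8*z + 294) - 2*z^3 - 32*z^2 - 118*z - 88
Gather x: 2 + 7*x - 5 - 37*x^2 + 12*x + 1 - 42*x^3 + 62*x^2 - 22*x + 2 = -42*x^3 + 25*x^2 - 3*x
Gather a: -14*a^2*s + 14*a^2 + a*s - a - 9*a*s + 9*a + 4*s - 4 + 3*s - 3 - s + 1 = a^2*(14 - 14*s) + a*(8 - 8*s) + 6*s - 6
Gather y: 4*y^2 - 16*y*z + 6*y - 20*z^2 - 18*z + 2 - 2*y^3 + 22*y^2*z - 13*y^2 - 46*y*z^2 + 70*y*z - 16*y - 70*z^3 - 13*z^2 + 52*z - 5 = -2*y^3 + y^2*(22*z - 9) + y*(-46*z^2 + 54*z - 10) - 70*z^3 - 33*z^2 + 34*z - 3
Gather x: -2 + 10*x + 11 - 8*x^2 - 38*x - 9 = -8*x^2 - 28*x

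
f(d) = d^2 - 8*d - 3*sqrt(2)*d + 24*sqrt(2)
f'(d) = 2*d - 8 - 3*sqrt(2)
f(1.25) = 20.20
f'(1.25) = -9.74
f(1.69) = 16.11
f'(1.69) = -8.86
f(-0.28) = 37.45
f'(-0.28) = -12.80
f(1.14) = 21.28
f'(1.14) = -9.96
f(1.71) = 15.93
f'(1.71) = -8.82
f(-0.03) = 34.31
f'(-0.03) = -12.30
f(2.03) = 13.21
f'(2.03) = -8.18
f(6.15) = -3.53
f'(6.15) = 0.06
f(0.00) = 33.94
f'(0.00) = -12.24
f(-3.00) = 79.67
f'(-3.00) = -18.24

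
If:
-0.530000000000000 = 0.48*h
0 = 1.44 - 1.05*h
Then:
No Solution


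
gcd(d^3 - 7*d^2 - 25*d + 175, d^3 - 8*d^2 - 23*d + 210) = d^2 - 2*d - 35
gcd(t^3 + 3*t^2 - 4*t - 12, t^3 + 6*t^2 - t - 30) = t^2 + t - 6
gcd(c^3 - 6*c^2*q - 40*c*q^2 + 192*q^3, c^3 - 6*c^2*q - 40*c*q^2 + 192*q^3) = c^3 - 6*c^2*q - 40*c*q^2 + 192*q^3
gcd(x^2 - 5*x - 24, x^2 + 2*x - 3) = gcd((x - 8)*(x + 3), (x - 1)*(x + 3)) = x + 3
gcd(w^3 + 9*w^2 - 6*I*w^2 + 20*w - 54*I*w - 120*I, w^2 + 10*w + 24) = w + 4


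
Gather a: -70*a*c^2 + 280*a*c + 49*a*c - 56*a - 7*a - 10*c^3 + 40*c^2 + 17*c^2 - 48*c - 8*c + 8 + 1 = a*(-70*c^2 + 329*c - 63) - 10*c^3 + 57*c^2 - 56*c + 9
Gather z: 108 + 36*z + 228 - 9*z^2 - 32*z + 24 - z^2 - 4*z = 360 - 10*z^2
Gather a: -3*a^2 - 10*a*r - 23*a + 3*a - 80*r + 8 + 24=-3*a^2 + a*(-10*r - 20) - 80*r + 32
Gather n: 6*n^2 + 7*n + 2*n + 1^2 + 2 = 6*n^2 + 9*n + 3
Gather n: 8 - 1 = 7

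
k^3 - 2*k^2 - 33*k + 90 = (k - 5)*(k - 3)*(k + 6)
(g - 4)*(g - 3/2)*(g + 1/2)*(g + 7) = g^4 + 2*g^3 - 127*g^2/4 + 103*g/4 + 21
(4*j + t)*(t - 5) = 4*j*t - 20*j + t^2 - 5*t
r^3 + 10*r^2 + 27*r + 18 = (r + 1)*(r + 3)*(r + 6)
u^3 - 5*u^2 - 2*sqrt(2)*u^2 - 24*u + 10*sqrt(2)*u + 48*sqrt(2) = (u - 8)*(u + 3)*(u - 2*sqrt(2))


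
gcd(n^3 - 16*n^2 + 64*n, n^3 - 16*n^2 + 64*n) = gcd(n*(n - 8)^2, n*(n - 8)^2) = n^3 - 16*n^2 + 64*n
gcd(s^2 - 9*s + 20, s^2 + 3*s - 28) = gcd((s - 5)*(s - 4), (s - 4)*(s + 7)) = s - 4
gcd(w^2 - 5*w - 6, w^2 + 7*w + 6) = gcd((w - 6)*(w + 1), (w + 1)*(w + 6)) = w + 1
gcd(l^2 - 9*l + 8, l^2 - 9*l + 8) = l^2 - 9*l + 8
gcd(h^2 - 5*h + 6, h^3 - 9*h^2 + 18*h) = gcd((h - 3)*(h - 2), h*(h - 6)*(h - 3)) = h - 3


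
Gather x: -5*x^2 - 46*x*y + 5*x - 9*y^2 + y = -5*x^2 + x*(5 - 46*y) - 9*y^2 + y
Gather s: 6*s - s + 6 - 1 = 5*s + 5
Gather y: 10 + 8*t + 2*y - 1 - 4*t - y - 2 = 4*t + y + 7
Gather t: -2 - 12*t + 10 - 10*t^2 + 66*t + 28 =-10*t^2 + 54*t + 36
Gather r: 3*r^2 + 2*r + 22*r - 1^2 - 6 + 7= 3*r^2 + 24*r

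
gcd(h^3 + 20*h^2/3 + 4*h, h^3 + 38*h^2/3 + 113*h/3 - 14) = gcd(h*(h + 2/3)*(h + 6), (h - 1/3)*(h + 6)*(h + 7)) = h + 6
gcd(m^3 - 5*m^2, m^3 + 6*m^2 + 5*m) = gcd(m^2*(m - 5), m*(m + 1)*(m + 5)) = m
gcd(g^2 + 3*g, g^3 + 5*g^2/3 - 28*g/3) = g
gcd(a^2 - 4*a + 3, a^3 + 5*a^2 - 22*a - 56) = 1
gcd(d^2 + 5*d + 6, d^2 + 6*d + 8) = d + 2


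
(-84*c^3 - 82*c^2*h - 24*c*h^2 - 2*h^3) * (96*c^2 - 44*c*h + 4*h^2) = -8064*c^5 - 4176*c^4*h + 968*c^3*h^2 + 536*c^2*h^3 - 8*c*h^4 - 8*h^5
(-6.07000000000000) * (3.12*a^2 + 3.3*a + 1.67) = -18.9384*a^2 - 20.031*a - 10.1369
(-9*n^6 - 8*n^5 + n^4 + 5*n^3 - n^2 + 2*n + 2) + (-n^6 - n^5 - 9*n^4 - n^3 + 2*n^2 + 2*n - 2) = -10*n^6 - 9*n^5 - 8*n^4 + 4*n^3 + n^2 + 4*n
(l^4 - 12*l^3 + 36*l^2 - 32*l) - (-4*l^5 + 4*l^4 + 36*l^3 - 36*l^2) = 4*l^5 - 3*l^4 - 48*l^3 + 72*l^2 - 32*l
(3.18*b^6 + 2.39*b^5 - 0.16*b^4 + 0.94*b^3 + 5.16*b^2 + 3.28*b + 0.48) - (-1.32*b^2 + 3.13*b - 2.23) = 3.18*b^6 + 2.39*b^5 - 0.16*b^4 + 0.94*b^3 + 6.48*b^2 + 0.15*b + 2.71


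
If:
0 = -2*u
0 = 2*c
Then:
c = 0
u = 0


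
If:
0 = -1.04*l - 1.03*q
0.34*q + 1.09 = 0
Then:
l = 3.18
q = -3.21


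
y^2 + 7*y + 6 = (y + 1)*(y + 6)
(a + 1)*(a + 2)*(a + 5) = a^3 + 8*a^2 + 17*a + 10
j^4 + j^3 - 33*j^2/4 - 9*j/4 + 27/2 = (j - 2)*(j - 3/2)*(j + 3/2)*(j + 3)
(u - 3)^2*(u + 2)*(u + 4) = u^4 - 19*u^2 + 6*u + 72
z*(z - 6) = z^2 - 6*z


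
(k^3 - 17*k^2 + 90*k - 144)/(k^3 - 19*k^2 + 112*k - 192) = (k - 6)/(k - 8)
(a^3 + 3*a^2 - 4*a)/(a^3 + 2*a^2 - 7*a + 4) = a/(a - 1)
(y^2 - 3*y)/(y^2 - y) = (y - 3)/(y - 1)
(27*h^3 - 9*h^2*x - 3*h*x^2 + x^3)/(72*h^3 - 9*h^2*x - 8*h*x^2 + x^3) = (-3*h + x)/(-8*h + x)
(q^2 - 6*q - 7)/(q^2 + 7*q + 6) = (q - 7)/(q + 6)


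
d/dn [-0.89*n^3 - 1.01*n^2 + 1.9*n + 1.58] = -2.67*n^2 - 2.02*n + 1.9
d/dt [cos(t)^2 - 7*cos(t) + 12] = (7 - 2*cos(t))*sin(t)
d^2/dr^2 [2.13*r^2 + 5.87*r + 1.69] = 4.26000000000000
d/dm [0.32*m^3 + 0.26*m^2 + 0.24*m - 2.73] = 0.96*m^2 + 0.52*m + 0.24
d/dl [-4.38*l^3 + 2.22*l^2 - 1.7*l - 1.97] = -13.14*l^2 + 4.44*l - 1.7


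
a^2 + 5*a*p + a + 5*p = (a + 1)*(a + 5*p)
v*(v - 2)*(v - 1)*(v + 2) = v^4 - v^3 - 4*v^2 + 4*v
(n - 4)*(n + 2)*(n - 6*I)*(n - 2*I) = n^4 - 2*n^3 - 8*I*n^3 - 20*n^2 + 16*I*n^2 + 24*n + 64*I*n + 96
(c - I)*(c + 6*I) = c^2 + 5*I*c + 6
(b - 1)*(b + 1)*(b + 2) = b^3 + 2*b^2 - b - 2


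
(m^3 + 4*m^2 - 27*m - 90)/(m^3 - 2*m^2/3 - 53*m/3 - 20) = 3*(m + 6)/(3*m + 4)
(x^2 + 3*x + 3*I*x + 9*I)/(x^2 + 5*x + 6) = (x + 3*I)/(x + 2)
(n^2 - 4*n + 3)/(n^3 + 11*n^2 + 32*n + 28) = (n^2 - 4*n + 3)/(n^3 + 11*n^2 + 32*n + 28)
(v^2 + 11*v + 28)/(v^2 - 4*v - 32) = (v + 7)/(v - 8)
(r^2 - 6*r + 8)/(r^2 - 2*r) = (r - 4)/r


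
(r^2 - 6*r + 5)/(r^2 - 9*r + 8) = (r - 5)/(r - 8)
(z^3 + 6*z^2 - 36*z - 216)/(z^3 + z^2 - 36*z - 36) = (z + 6)/(z + 1)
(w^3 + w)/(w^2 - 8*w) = (w^2 + 1)/(w - 8)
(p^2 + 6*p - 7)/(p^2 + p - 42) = (p - 1)/(p - 6)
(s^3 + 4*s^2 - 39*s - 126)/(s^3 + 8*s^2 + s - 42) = (s - 6)/(s - 2)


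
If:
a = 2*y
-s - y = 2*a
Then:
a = 2*y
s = -5*y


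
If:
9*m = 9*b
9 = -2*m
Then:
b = -9/2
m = -9/2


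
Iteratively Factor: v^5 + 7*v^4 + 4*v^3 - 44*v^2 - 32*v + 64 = (v - 2)*(v^4 + 9*v^3 + 22*v^2 - 32) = (v - 2)*(v - 1)*(v^3 + 10*v^2 + 32*v + 32) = (v - 2)*(v - 1)*(v + 4)*(v^2 + 6*v + 8) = (v - 2)*(v - 1)*(v + 2)*(v + 4)*(v + 4)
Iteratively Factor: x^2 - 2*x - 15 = (x + 3)*(x - 5)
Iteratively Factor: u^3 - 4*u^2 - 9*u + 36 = (u + 3)*(u^2 - 7*u + 12) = (u - 3)*(u + 3)*(u - 4)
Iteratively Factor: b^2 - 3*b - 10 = (b + 2)*(b - 5)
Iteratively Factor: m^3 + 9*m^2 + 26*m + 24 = (m + 4)*(m^2 + 5*m + 6) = (m + 2)*(m + 4)*(m + 3)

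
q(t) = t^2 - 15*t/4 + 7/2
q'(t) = 2*t - 15/4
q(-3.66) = 30.62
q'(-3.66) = -11.07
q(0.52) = 1.82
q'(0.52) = -2.71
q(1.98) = -0.00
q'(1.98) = 0.21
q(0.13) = 3.03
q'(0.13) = -3.49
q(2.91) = 1.06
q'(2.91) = 2.07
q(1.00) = 0.75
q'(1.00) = -1.75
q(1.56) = 0.08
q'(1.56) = -0.63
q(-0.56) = 5.91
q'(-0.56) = -4.87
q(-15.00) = 284.75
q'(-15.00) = -33.75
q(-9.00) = 118.25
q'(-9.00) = -21.75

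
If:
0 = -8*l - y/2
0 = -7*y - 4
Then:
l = 1/28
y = -4/7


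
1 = 1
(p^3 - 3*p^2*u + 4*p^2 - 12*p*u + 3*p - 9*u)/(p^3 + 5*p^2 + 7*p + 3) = (p - 3*u)/(p + 1)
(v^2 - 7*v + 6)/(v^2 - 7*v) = (v^2 - 7*v + 6)/(v*(v - 7))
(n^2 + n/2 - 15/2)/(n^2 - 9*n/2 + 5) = (n + 3)/(n - 2)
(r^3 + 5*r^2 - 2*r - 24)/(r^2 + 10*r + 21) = (r^2 + 2*r - 8)/(r + 7)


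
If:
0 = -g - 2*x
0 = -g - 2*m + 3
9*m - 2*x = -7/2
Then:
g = 34/7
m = -13/14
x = -17/7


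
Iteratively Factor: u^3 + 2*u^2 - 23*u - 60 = (u + 3)*(u^2 - u - 20) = (u + 3)*(u + 4)*(u - 5)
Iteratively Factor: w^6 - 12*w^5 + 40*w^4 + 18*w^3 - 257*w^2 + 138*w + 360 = (w - 5)*(w^5 - 7*w^4 + 5*w^3 + 43*w^2 - 42*w - 72) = (w - 5)*(w - 4)*(w^4 - 3*w^3 - 7*w^2 + 15*w + 18) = (w - 5)*(w - 4)*(w - 3)*(w^3 - 7*w - 6) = (w - 5)*(w - 4)*(w - 3)^2*(w^2 + 3*w + 2) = (w - 5)*(w - 4)*(w - 3)^2*(w + 1)*(w + 2)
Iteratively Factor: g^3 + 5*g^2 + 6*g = (g + 2)*(g^2 + 3*g) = (g + 2)*(g + 3)*(g)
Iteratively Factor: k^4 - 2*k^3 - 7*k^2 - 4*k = (k + 1)*(k^3 - 3*k^2 - 4*k) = (k - 4)*(k + 1)*(k^2 + k) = (k - 4)*(k + 1)^2*(k)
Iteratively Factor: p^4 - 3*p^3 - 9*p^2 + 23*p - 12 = (p + 3)*(p^3 - 6*p^2 + 9*p - 4) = (p - 1)*(p + 3)*(p^2 - 5*p + 4) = (p - 1)^2*(p + 3)*(p - 4)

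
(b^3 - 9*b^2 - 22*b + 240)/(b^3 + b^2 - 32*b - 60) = (b - 8)/(b + 2)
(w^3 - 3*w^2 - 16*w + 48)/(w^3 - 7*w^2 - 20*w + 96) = (w - 4)/(w - 8)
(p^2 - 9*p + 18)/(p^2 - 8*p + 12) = (p - 3)/(p - 2)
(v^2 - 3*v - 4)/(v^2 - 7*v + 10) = (v^2 - 3*v - 4)/(v^2 - 7*v + 10)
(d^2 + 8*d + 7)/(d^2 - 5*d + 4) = (d^2 + 8*d + 7)/(d^2 - 5*d + 4)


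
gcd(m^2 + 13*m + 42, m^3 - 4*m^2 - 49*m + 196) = m + 7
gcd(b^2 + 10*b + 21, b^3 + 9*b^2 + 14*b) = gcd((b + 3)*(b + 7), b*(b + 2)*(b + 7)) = b + 7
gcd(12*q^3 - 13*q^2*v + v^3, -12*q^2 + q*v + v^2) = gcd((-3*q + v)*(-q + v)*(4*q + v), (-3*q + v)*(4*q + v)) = 12*q^2 - q*v - v^2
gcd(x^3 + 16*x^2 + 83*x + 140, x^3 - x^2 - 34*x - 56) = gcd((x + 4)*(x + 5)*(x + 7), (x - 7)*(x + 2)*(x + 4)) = x + 4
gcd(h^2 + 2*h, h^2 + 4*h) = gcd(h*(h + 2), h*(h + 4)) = h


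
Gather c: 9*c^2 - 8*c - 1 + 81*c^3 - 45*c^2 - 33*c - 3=81*c^3 - 36*c^2 - 41*c - 4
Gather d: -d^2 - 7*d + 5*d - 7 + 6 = -d^2 - 2*d - 1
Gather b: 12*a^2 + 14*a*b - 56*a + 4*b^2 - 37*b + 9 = 12*a^2 - 56*a + 4*b^2 + b*(14*a - 37) + 9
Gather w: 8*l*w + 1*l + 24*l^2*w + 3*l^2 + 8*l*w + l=3*l^2 + 2*l + w*(24*l^2 + 16*l)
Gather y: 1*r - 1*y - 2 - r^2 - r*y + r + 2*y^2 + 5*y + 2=-r^2 + 2*r + 2*y^2 + y*(4 - r)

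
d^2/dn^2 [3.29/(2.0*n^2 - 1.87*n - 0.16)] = (26.32*n^2 - 24.6092*n - 3.29*(4.0*n - 1.87)*(8.0*n - 3.74) - 2.1056)/(-2.0*n^2 + 1.87*n + 0.16)^3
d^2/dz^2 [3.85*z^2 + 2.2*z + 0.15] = 7.70000000000000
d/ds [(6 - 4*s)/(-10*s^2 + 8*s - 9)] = 4*(-10*s^2 + 30*s - 3)/(100*s^4 - 160*s^3 + 244*s^2 - 144*s + 81)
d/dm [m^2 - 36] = 2*m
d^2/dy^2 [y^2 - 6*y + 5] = 2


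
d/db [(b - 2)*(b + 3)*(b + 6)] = b*(3*b + 14)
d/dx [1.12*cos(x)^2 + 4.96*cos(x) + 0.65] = -(2.24*cos(x) + 4.96)*sin(x)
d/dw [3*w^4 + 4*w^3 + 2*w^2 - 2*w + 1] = 12*w^3 + 12*w^2 + 4*w - 2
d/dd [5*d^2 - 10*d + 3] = 10*d - 10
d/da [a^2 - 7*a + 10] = 2*a - 7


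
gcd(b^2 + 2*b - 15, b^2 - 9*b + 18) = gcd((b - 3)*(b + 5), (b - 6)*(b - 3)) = b - 3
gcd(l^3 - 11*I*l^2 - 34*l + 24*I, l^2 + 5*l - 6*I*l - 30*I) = l - 6*I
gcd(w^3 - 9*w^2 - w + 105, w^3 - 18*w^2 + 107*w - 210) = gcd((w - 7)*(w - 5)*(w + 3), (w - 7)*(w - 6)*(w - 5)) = w^2 - 12*w + 35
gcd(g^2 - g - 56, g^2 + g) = 1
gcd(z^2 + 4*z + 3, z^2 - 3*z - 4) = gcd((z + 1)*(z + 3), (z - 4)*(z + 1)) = z + 1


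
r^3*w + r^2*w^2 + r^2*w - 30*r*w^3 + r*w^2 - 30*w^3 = (r - 5*w)*(r + 6*w)*(r*w + w)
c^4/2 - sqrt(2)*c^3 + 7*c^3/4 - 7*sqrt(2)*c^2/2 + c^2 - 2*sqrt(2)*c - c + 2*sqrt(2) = (c/2 + 1)*(c - 1/2)*(c + 2)*(c - 2*sqrt(2))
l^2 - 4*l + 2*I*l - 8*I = (l - 4)*(l + 2*I)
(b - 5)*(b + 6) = b^2 + b - 30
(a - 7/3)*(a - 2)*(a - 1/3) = a^3 - 14*a^2/3 + 55*a/9 - 14/9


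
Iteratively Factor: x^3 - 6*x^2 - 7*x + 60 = (x - 4)*(x^2 - 2*x - 15) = (x - 5)*(x - 4)*(x + 3)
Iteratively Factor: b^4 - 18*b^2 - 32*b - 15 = (b + 1)*(b^3 - b^2 - 17*b - 15) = (b + 1)*(b + 3)*(b^2 - 4*b - 5) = (b - 5)*(b + 1)*(b + 3)*(b + 1)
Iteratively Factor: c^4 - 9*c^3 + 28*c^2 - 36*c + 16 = (c - 2)*(c^3 - 7*c^2 + 14*c - 8) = (c - 2)^2*(c^2 - 5*c + 4) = (c - 4)*(c - 2)^2*(c - 1)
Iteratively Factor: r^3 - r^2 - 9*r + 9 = (r + 3)*(r^2 - 4*r + 3) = (r - 1)*(r + 3)*(r - 3)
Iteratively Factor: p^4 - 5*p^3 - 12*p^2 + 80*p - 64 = (p + 4)*(p^3 - 9*p^2 + 24*p - 16) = (p - 4)*(p + 4)*(p^2 - 5*p + 4) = (p - 4)^2*(p + 4)*(p - 1)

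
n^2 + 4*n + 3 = (n + 1)*(n + 3)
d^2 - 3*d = d*(d - 3)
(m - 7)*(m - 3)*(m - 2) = m^3 - 12*m^2 + 41*m - 42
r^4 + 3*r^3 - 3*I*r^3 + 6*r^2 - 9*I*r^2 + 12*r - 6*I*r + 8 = (r + 1)*(r + 2)*(r - 4*I)*(r + I)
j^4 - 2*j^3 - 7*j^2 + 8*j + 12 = (j - 3)*(j - 2)*(j + 1)*(j + 2)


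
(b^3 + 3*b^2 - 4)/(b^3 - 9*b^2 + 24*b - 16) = (b^2 + 4*b + 4)/(b^2 - 8*b + 16)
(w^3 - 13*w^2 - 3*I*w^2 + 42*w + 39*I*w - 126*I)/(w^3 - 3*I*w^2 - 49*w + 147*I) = (w - 6)/(w + 7)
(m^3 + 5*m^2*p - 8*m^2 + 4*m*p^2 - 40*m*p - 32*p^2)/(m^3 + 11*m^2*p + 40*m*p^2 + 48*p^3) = (m^2 + m*p - 8*m - 8*p)/(m^2 + 7*m*p + 12*p^2)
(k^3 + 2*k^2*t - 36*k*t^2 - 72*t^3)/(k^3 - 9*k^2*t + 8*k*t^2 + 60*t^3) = (-k - 6*t)/(-k + 5*t)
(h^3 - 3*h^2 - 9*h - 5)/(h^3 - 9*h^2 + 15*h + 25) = (h + 1)/(h - 5)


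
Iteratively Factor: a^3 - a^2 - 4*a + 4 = (a + 2)*(a^2 - 3*a + 2) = (a - 2)*(a + 2)*(a - 1)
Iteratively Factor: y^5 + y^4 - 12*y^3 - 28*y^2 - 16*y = (y + 2)*(y^4 - y^3 - 10*y^2 - 8*y) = (y + 2)^2*(y^3 - 3*y^2 - 4*y) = (y + 1)*(y + 2)^2*(y^2 - 4*y) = (y - 4)*(y + 1)*(y + 2)^2*(y)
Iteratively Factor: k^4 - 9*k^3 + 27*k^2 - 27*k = (k - 3)*(k^3 - 6*k^2 + 9*k) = (k - 3)^2*(k^2 - 3*k) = (k - 3)^3*(k)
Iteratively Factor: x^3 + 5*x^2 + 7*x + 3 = (x + 1)*(x^2 + 4*x + 3) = (x + 1)^2*(x + 3)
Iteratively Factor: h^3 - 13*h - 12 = (h - 4)*(h^2 + 4*h + 3) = (h - 4)*(h + 1)*(h + 3)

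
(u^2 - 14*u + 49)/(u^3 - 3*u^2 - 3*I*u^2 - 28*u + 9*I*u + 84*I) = (u - 7)/(u^2 + u*(4 - 3*I) - 12*I)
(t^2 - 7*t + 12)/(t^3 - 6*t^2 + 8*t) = (t - 3)/(t*(t - 2))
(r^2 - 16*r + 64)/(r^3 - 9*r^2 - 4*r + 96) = (r - 8)/(r^2 - r - 12)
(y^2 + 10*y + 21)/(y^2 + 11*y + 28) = (y + 3)/(y + 4)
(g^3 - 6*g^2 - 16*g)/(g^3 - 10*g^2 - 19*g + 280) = g*(g + 2)/(g^2 - 2*g - 35)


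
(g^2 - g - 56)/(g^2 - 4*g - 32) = (g + 7)/(g + 4)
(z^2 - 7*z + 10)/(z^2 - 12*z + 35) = (z - 2)/(z - 7)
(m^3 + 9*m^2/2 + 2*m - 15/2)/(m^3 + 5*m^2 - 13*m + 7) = (2*m^2 + 11*m + 15)/(2*(m^2 + 6*m - 7))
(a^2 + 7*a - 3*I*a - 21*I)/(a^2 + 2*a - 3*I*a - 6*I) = (a + 7)/(a + 2)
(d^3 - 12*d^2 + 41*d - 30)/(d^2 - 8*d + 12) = (d^2 - 6*d + 5)/(d - 2)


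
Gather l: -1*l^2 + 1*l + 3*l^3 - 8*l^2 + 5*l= 3*l^3 - 9*l^2 + 6*l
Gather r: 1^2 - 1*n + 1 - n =2 - 2*n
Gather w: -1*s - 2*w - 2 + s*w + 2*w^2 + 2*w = s*w - s + 2*w^2 - 2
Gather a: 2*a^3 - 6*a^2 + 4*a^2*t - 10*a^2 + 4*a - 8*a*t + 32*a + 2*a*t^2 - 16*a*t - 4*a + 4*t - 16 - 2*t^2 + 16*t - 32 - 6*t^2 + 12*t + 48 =2*a^3 + a^2*(4*t - 16) + a*(2*t^2 - 24*t + 32) - 8*t^2 + 32*t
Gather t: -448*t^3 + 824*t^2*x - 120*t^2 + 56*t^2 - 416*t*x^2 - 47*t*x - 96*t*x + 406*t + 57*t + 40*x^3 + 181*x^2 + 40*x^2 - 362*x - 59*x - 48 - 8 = -448*t^3 + t^2*(824*x - 64) + t*(-416*x^2 - 143*x + 463) + 40*x^3 + 221*x^2 - 421*x - 56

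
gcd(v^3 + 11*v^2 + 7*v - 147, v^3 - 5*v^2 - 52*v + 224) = v + 7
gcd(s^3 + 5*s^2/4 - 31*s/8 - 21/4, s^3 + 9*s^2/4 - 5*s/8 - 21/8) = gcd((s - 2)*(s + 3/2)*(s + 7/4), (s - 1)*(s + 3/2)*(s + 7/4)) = s^2 + 13*s/4 + 21/8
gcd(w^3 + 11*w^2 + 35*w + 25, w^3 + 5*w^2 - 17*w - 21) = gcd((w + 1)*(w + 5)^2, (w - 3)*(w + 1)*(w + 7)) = w + 1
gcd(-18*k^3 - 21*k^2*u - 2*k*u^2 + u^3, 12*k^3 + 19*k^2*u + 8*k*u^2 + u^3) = 3*k^2 + 4*k*u + u^2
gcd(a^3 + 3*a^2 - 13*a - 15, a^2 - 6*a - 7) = a + 1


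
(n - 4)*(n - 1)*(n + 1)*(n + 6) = n^4 + 2*n^3 - 25*n^2 - 2*n + 24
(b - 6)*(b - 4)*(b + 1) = b^3 - 9*b^2 + 14*b + 24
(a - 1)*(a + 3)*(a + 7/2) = a^3 + 11*a^2/2 + 4*a - 21/2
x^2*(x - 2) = x^3 - 2*x^2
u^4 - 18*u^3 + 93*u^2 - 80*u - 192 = (u - 8)^2*(u - 3)*(u + 1)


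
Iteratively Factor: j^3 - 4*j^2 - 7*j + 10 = (j - 1)*(j^2 - 3*j - 10) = (j - 5)*(j - 1)*(j + 2)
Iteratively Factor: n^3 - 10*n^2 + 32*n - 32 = (n - 4)*(n^2 - 6*n + 8) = (n - 4)^2*(n - 2)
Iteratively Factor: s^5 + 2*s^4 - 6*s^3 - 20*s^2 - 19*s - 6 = (s + 1)*(s^4 + s^3 - 7*s^2 - 13*s - 6) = (s + 1)*(s + 2)*(s^3 - s^2 - 5*s - 3) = (s + 1)^2*(s + 2)*(s^2 - 2*s - 3) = (s - 3)*(s + 1)^2*(s + 2)*(s + 1)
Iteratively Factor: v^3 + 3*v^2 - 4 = (v + 2)*(v^2 + v - 2) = (v + 2)^2*(v - 1)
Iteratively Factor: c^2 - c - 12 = (c + 3)*(c - 4)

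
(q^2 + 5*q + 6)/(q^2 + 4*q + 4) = (q + 3)/(q + 2)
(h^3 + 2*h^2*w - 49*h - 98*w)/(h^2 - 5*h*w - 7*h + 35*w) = (-h^2 - 2*h*w - 7*h - 14*w)/(-h + 5*w)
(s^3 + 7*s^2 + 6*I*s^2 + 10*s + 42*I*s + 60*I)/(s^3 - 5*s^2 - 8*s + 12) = (s^2 + s*(5 + 6*I) + 30*I)/(s^2 - 7*s + 6)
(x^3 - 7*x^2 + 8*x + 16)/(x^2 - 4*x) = x - 3 - 4/x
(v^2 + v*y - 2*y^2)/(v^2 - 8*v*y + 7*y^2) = (-v - 2*y)/(-v + 7*y)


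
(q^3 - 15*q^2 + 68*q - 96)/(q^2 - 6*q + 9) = (q^2 - 12*q + 32)/(q - 3)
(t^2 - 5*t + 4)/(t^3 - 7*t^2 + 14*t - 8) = 1/(t - 2)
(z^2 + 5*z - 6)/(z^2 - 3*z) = (z^2 + 5*z - 6)/(z*(z - 3))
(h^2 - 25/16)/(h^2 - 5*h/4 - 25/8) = (4*h - 5)/(2*(2*h - 5))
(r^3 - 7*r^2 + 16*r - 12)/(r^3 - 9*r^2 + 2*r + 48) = (r^2 - 4*r + 4)/(r^2 - 6*r - 16)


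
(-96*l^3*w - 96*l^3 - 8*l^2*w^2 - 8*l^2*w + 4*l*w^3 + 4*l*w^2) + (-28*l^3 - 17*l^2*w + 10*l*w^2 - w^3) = -96*l^3*w - 124*l^3 - 8*l^2*w^2 - 25*l^2*w + 4*l*w^3 + 14*l*w^2 - w^3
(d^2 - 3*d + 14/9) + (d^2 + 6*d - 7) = 2*d^2 + 3*d - 49/9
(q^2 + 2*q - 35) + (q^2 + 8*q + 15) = 2*q^2 + 10*q - 20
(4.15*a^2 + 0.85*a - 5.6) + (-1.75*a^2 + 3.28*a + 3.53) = 2.4*a^2 + 4.13*a - 2.07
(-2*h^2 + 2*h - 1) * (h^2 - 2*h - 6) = -2*h^4 + 6*h^3 + 7*h^2 - 10*h + 6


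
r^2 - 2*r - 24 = (r - 6)*(r + 4)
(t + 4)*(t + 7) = t^2 + 11*t + 28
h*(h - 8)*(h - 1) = h^3 - 9*h^2 + 8*h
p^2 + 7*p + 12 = (p + 3)*(p + 4)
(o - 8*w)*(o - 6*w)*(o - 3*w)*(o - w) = o^4 - 18*o^3*w + 107*o^2*w^2 - 234*o*w^3 + 144*w^4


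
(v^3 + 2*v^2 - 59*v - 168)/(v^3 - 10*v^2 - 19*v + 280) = (v^2 + 10*v + 21)/(v^2 - 2*v - 35)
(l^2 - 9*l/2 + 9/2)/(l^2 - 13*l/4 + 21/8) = 4*(l - 3)/(4*l - 7)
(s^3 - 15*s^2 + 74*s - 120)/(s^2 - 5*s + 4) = (s^2 - 11*s + 30)/(s - 1)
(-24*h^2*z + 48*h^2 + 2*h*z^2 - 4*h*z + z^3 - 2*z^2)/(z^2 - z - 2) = (-24*h^2 + 2*h*z + z^2)/(z + 1)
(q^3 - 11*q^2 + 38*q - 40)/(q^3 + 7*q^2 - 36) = (q^2 - 9*q + 20)/(q^2 + 9*q + 18)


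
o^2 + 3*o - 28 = (o - 4)*(o + 7)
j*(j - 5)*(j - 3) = j^3 - 8*j^2 + 15*j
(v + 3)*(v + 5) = v^2 + 8*v + 15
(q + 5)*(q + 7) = q^2 + 12*q + 35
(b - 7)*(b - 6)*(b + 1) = b^3 - 12*b^2 + 29*b + 42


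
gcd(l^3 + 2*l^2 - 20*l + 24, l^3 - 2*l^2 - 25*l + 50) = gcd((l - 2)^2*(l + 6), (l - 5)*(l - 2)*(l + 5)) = l - 2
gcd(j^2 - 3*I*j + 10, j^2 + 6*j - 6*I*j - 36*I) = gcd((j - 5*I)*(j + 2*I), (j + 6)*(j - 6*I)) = 1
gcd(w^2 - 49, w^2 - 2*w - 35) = w - 7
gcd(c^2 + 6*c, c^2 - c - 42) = c + 6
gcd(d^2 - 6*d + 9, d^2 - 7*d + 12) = d - 3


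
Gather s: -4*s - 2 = -4*s - 2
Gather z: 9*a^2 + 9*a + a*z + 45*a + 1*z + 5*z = 9*a^2 + 54*a + z*(a + 6)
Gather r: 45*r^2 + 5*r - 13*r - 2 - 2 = 45*r^2 - 8*r - 4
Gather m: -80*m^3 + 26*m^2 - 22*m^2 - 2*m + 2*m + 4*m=-80*m^3 + 4*m^2 + 4*m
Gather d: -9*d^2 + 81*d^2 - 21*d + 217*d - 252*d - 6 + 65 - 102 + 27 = 72*d^2 - 56*d - 16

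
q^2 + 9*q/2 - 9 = (q - 3/2)*(q + 6)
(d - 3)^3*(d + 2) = d^4 - 7*d^3 + 9*d^2 + 27*d - 54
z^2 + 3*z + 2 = (z + 1)*(z + 2)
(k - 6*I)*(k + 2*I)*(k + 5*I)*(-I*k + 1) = -I*k^4 + 2*k^3 - 31*I*k^2 + 92*k + 60*I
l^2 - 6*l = l*(l - 6)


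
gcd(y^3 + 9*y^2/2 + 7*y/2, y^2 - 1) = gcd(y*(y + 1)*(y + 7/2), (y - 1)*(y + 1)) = y + 1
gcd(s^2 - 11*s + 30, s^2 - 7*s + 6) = s - 6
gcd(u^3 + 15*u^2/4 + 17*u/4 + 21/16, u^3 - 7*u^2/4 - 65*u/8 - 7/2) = u^2 + 9*u/4 + 7/8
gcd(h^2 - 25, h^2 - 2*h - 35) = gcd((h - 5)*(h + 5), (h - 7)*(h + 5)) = h + 5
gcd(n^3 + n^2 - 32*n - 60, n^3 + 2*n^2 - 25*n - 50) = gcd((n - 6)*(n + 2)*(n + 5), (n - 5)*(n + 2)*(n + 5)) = n^2 + 7*n + 10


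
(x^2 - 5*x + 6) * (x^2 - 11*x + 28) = x^4 - 16*x^3 + 89*x^2 - 206*x + 168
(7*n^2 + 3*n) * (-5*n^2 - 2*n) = -35*n^4 - 29*n^3 - 6*n^2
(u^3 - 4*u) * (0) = 0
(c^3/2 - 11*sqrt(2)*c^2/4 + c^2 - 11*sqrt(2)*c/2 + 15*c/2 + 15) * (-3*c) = -3*c^4/2 - 3*c^3 + 33*sqrt(2)*c^3/4 - 45*c^2/2 + 33*sqrt(2)*c^2/2 - 45*c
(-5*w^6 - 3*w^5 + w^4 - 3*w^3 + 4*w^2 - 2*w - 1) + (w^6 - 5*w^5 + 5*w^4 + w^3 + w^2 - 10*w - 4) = -4*w^6 - 8*w^5 + 6*w^4 - 2*w^3 + 5*w^2 - 12*w - 5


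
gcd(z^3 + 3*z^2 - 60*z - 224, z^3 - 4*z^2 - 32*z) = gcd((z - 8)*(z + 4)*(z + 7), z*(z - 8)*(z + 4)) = z^2 - 4*z - 32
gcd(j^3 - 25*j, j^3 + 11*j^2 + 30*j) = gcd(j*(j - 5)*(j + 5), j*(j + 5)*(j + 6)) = j^2 + 5*j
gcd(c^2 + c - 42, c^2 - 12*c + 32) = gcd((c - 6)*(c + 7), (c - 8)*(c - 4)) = 1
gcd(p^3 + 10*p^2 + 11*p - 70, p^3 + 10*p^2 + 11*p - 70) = p^3 + 10*p^2 + 11*p - 70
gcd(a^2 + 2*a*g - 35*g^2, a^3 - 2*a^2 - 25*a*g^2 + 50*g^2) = a - 5*g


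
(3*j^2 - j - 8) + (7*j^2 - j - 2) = 10*j^2 - 2*j - 10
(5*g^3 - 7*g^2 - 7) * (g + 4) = 5*g^4 + 13*g^3 - 28*g^2 - 7*g - 28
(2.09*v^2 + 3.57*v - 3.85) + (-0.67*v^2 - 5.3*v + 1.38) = 1.42*v^2 - 1.73*v - 2.47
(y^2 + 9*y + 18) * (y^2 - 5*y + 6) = y^4 + 4*y^3 - 21*y^2 - 36*y + 108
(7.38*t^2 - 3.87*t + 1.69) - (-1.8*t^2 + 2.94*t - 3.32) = 9.18*t^2 - 6.81*t + 5.01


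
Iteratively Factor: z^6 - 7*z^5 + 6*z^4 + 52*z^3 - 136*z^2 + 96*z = (z - 2)*(z^5 - 5*z^4 - 4*z^3 + 44*z^2 - 48*z) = (z - 4)*(z - 2)*(z^4 - z^3 - 8*z^2 + 12*z) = (z - 4)*(z - 2)^2*(z^3 + z^2 - 6*z) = (z - 4)*(z - 2)^3*(z^2 + 3*z) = (z - 4)*(z - 2)^3*(z + 3)*(z)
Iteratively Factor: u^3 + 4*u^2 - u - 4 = (u + 1)*(u^2 + 3*u - 4) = (u - 1)*(u + 1)*(u + 4)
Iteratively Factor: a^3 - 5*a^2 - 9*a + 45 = (a - 5)*(a^2 - 9) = (a - 5)*(a + 3)*(a - 3)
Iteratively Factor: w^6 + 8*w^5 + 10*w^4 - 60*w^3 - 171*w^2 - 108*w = (w + 3)*(w^5 + 5*w^4 - 5*w^3 - 45*w^2 - 36*w) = w*(w + 3)*(w^4 + 5*w^3 - 5*w^2 - 45*w - 36) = w*(w + 3)^2*(w^3 + 2*w^2 - 11*w - 12) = w*(w + 3)^2*(w + 4)*(w^2 - 2*w - 3) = w*(w - 3)*(w + 3)^2*(w + 4)*(w + 1)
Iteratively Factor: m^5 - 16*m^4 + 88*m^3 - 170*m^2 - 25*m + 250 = (m - 5)*(m^4 - 11*m^3 + 33*m^2 - 5*m - 50) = (m - 5)^2*(m^3 - 6*m^2 + 3*m + 10) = (m - 5)^3*(m^2 - m - 2) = (m - 5)^3*(m + 1)*(m - 2)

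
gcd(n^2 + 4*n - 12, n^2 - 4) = n - 2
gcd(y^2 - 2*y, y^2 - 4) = y - 2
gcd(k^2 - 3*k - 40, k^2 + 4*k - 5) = k + 5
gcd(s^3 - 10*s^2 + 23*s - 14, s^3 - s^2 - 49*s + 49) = s^2 - 8*s + 7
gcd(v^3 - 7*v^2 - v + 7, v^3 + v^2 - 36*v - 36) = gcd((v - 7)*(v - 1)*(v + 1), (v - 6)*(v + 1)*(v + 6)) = v + 1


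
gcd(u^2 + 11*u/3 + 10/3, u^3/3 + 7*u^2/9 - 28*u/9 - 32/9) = 1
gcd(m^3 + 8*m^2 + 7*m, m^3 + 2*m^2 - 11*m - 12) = m + 1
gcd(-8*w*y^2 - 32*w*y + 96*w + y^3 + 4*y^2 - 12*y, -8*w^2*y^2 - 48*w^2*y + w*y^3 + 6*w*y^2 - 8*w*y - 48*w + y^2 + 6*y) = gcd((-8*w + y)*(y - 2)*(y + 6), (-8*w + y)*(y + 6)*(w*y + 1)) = -8*w*y - 48*w + y^2 + 6*y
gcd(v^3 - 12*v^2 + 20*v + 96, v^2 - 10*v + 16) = v - 8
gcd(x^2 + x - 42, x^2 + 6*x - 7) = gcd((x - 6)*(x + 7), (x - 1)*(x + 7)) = x + 7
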